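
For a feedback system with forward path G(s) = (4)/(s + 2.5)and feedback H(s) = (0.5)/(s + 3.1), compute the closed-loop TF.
Closed-loop T = G/(1+GH).
Numerator: G_num * H_den = 4*s + 12.4.
Denominator: G_den * H_den + G_num * H_num = (s^2 + 5.6*s + 7.75) + (2) = s^2 + 5.6*s + 9.75.
T(s) = (4*s + 12.4)/(s^2 + 5.6*s + 9.75)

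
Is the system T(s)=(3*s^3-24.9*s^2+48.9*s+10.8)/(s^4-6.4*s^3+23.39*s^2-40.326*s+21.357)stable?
Denominator: s^4 - 6.4*s^3 + 23.39*s^2 - 40.326*s + 21.357 = (s - 0.9)(s - 2.1)(s^2 - 3.4*s + 11.3). Poles: 0.9, 1.7 + 2.9j, 1.7 - 2.9j, 2.1. All Re(p)<0: No (unstable)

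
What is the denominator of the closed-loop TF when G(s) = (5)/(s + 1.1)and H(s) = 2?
Characteristic poly = G_den * H_den + G_num * H_num = (s + 1.1) + (10) = s + 11.1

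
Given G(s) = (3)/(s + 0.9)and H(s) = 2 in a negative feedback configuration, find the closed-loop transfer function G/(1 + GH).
Closed-loop T = G/(1+GH).
Numerator: G_num * H_den = 3.
Denominator: G_den * H_den + G_num * H_num = (s + 0.9) + (6) = s + 6.9.
T(s) = (3)/(s + 6.9)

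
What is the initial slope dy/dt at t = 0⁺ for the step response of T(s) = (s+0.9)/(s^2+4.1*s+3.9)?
IVT: y'(0⁺) = lim_{s→∞} s²·Y(s) = lim_{s→∞} s·T(s).
deg(num) = 1, deg(den) = 2, relative degree = 1, so s·T(s) → (leading num)/(leading den) = 1/1 = 1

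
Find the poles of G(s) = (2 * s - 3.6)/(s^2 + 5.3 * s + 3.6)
Set denominator = 0: s^2 + 5.3*s + 3.6 = (s + 0.8)(s + 4.5) = 0 → Poles: -0.8, -4.5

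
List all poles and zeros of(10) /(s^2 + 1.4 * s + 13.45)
Set denominator = 0: s^2 + 1.4*s + 13.45 = 0 → Poles: -0.7 + 3.6j, -0.7 - 3.6j
Numerator is a nonzero constant (10) → Zeros: none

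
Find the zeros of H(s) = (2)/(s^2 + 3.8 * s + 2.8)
Numerator is a nonzero constant (2) → Zeros: none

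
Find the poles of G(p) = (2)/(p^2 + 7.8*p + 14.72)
Set denominator = 0: p^2 + 7.8*p + 14.72 = (p + 4.6)(p + 3.2) = 0 → Poles: -3.2, -4.6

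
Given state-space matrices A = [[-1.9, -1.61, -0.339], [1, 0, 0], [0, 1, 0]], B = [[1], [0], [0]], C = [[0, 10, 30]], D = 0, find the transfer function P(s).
P(s) = C(sI - A)⁻¹B + D.
Characteristic polynomial det(sI - A) = s^3 + 1.9*s^2 + 1.61*s + 0.339.
Numerator from C·adj(sI-A)·B + D·det(sI-A) = 10*s + 30.
P(s) = (10*s + 30)/(s^3 + 1.9*s^2 + 1.61*s + 0.339)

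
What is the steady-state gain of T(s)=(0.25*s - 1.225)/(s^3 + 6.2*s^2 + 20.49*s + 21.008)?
DC gain = T(0) = num(0)/den(0) = -1.225/21.008 = -0.05831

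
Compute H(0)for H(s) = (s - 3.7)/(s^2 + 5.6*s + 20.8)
DC gain = H(0) = num(0)/den(0) = -3.7/20.8 = -0.1779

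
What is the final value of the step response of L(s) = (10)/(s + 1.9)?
FVT: lim_{t→∞} y(t) = lim_{s→0} s*Y(s) where Y(s) = L(s)/s.
= lim_{s→0} L(s) = L(0) = num(0)/den(0) = 10/1.9 = 5.263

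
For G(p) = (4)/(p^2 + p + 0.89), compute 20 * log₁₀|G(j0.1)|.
Substitute p = j*0.1: G(j0.1) = 4.48751 - 0.509944j.
|G(j0.1)| = sqrt(Re² + Im²) = 4.516.
20*log₁₀(4.516) = 13.10 dB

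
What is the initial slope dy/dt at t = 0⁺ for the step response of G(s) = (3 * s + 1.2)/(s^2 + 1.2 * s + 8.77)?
IVT: y'(0⁺) = lim_{s→∞} s²·Y(s) = lim_{s→∞} s·G(s).
deg(num) = 1, deg(den) = 2, relative degree = 1, so s·G(s) → (leading num)/(leading den) = 3/1 = 3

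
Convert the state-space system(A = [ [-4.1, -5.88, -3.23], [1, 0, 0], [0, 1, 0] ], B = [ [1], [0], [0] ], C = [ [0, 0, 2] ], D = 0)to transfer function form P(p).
P(p) = C(pI - A)⁻¹B + D.
Characteristic polynomial det(pI - A) = p^3 + 4.1*p^2 + 5.88*p + 3.23.
Numerator from C·adj(pI-A)·B + D·det(pI-A) = 2.
P(p) = (2)/(p^3 + 4.1*p^2 + 5.88*p + 3.23)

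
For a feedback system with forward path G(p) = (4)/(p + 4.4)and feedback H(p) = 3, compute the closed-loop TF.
Closed-loop T = G/(1+GH).
Numerator: G_num * H_den = 4.
Denominator: G_den * H_den + G_num * H_num = (p + 4.4) + (12) = p + 16.4.
T(p) = (4)/(p + 16.4)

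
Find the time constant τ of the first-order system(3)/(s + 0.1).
First-order system: τ = -1/pole. Pole = -0.1. τ = -1/(-0.1) = 10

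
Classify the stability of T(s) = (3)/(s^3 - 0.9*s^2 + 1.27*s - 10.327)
Denominator: s^3 - 0.9*s^2 + 1.27*s - 10.327 = (s - 2.3)(s^2 + 1.4*s + 4.49). Poles: -0.7 + 2j, -0.7 - 2j, 2.3. Unstable (1 pole(s) in RHP)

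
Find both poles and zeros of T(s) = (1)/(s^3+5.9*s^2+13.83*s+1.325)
Set denominator = 0: s^3 + 5.9*s^2 + 13.83*s + 1.325 = (s + 0.1)(s^2 + 5.8*s + 13.25) = 0 → Poles: -0.1, -2.9 + 2.2j, -2.9 - 2.2j
Numerator is a nonzero constant (1) → Zeros: none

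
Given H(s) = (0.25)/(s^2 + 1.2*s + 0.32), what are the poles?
Set denominator = 0: s^2 + 1.2*s + 0.32 = (s + 0.8)(s + 0.4) = 0 → Poles: -0.4, -0.8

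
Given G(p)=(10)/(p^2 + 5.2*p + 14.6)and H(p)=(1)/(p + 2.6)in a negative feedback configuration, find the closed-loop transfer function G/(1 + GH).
Closed-loop T = G/(1+GH).
Numerator: G_num * H_den = 10*p + 26.
Denominator: G_den * H_den + G_num * H_num = (p^3 + 7.8*p^2 + 28.12*p + 37.96) + (10) = p^3 + 7.8*p^2 + 28.12*p + 47.96.
T(p) = (10*p + 26)/(p^3 + 7.8*p^2 + 28.12*p + 47.96)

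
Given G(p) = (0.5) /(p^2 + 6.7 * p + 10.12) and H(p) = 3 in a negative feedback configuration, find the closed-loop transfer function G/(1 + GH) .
Closed-loop T = G/(1+GH).
Numerator: G_num * H_den = 0.5.
Denominator: G_den * H_den + G_num * H_num = (p^2 + 6.7*p + 10.12) + (1.5) = p^2 + 6.7*p + 11.62.
T(p) = (0.5)/(p^2 + 6.7*p + 11.62)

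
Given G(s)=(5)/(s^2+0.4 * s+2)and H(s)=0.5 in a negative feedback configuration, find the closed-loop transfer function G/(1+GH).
Closed-loop T = G/(1+GH).
Numerator: G_num * H_den = 5.
Denominator: G_den * H_den + G_num * H_num = (s^2 + 0.4*s + 2) + (2.5) = s^2 + 0.4*s + 4.5.
T(s) = (5)/(s^2 + 0.4*s + 4.5)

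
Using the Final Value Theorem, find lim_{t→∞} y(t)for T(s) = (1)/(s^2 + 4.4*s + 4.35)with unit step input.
FVT: lim_{t→∞} y(t) = lim_{s→0} s*Y(s) where Y(s) = T(s)/s.
= lim_{s→0} T(s) = T(0) = num(0)/den(0) = 1/4.35 = 0.2299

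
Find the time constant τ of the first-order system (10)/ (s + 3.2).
First-order system: τ = -1/pole. Pole = -3.2. τ = -1/(-3.2) = 0.3125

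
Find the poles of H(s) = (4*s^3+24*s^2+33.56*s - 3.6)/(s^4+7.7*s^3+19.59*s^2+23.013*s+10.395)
Set denominator = 0: s^4 + 7.7*s^3 + 19.59*s^2 + 23.013*s + 10.395 = (s + 1.1)(s + 4.2)(s^2 + 2.4*s + 2.25) = 0 → Poles: -1.1, -1.2 + 0.9j, -1.2 - 0.9j, -4.2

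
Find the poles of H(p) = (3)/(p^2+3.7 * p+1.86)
Set denominator = 0: p^2 + 3.7*p + 1.86 = (p + 0.6)(p + 3.1) = 0 → Poles: -0.6, -3.1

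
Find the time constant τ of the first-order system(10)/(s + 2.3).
First-order system: τ = -1/pole. Pole = -2.3. τ = -1/(-2.3) = 0.4348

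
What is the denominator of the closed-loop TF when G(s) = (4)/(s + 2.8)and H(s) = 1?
Characteristic poly = G_den * H_den + G_num * H_num = (s + 2.8) + (4) = s + 6.8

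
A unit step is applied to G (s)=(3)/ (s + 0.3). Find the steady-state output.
FVT: lim_{t→∞} y(t) = lim_{s→0} s*Y(s) where Y(s) = G(s)/s.
= lim_{s→0} G(s) = G(0) = num(0)/den(0) = 3/0.3 = 10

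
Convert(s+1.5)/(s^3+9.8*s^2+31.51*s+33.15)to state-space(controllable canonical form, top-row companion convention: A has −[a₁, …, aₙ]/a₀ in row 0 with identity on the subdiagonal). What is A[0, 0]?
Reachable canonical form for den = s^3 + 9.8*s^2 + 31.51*s + 33.15: top row of A = -[a₁,a₂,...,aₙ]/a₀, ones on the subdiagonal, zeros elsewhere.
A = [[-9.8, -31.51, -33.15], [1, 0, 0], [0, 1, 0]].
A[0,0] = -9.8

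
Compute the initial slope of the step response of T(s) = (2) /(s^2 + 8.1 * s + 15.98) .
IVT: y'(0⁺) = lim_{s→∞} s²·Y(s) = lim_{s→∞} s·T(s).
deg(num) = 0, deg(den) = 2, relative degree = 2 ≥ 2, so s·T(s) → 0. Initial slope = 0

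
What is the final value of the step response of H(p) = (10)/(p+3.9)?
FVT: lim_{t→∞} y(t) = lim_{p→0} p*Y(p) where Y(p) = H(p)/p.
= lim_{p→0} H(p) = H(0) = num(0)/den(0) = 10/3.9 = 2.564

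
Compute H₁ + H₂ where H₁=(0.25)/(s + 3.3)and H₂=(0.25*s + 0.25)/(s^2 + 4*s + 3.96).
Parallel: H = H₁ + H₂ = (n₁·d₂ + n₂·d₁)/(d₁·d₂).
n₁·d₂ = 0.25*s^2 + s + 0.99. n₂·d₁ = 0.25*s^2 + 1.075*s + 0.825. Sum = 0.5*s^2 + 2.075*s + 1.815. d₁·d₂ = s^3 + 7.3*s^2 + 17.16*s + 13.068.
H(s) = (0.5*s^2 + 2.075*s + 1.815)/(s^3 + 7.3*s^2 + 17.16*s + 13.068)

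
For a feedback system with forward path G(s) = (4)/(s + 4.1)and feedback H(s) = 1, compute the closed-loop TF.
Closed-loop T = G/(1+GH).
Numerator: G_num * H_den = 4.
Denominator: G_den * H_den + G_num * H_num = (s + 4.1) + (4) = s + 8.1.
T(s) = (4)/(s + 8.1)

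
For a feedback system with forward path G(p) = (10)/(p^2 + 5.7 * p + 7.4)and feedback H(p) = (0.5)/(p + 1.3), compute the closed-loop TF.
Closed-loop T = G/(1+GH).
Numerator: G_num * H_den = 10*p + 13.
Denominator: G_den * H_den + G_num * H_num = (p^3 + 7*p^2 + 14.81*p + 9.62) + (5) = p^3 + 7*p^2 + 14.81*p + 14.62.
T(p) = (10*p + 13)/(p^3 + 7*p^2 + 14.81*p + 14.62)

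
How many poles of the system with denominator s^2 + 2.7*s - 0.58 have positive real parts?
s^2 + 2.7*s - 0.58 = (s - 0.2)(s + 2.9). Poles: -2.9, 0.2. RHP poles (Re>0): 1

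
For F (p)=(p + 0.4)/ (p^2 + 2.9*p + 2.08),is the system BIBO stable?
Denominator: p^2 + 2.9*p + 2.08 = (p + 1.3)(p + 1.6). Poles: -1.3, -1.6. All Re(p)<0: Yes (stable)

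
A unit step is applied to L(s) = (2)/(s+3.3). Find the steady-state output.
FVT: lim_{t→∞} y(t) = lim_{s→0} s*Y(s) where Y(s) = L(s)/s.
= lim_{s→0} L(s) = L(0) = num(0)/den(0) = 2/3.3 = 0.6061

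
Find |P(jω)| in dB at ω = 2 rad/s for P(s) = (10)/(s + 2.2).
Substitute s = j*2: P(j2) = 2.48869 - 2.26244j.
|P(j2)| = sqrt(Re² + Im²) = 3.363.
20*log₁₀(3.363) = 10.54 dB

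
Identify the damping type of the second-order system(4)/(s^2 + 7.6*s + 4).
Standard form: ωn²/(s²+2ζωn·s+ωn²) gives ωn=2, ζ=1.9.
Overdamped (ζ = 1.9 > 1)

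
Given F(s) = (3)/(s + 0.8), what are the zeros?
Numerator is a nonzero constant (3) → Zeros: none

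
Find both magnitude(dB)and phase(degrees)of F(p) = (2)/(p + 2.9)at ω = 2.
Substitute p = j*2: F(j2) = 0.467365 - 0.322321j.
|F| = 20*log₁₀(sqrt(Re²+Im²)) = -4.92 dB.
∠F = atan2(Im, Re) = -34.59°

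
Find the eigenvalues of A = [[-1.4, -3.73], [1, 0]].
Eigenvalues solve det(λI - A) = 0.
Characteristic polynomial: λ^2 + 1.4*λ + 3.73 = 0.
Roots: -0.7 + 1.8j, -0.7 - 1.8j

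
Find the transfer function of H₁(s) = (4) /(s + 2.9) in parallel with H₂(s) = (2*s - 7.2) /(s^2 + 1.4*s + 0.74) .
Parallel: H = H₁ + H₂ = (n₁·d₂ + n₂·d₁)/(d₁·d₂).
n₁·d₂ = 4*s^2 + 5.6*s + 2.96. n₂·d₁ = 2*s^2 - 1.4*s - 20.88. Sum = 6*s^2 + 4.2*s - 17.92. d₁·d₂ = s^3 + 4.3*s^2 + 4.8*s + 2.146.
H(s) = (6*s^2 + 4.2*s - 17.92)/(s^3 + 4.3*s^2 + 4.8*s + 2.146)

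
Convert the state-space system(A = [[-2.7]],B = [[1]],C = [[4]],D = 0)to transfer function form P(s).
P(s) = C(sI - A)⁻¹B + D.
Characteristic polynomial det(sI - A) = s + 2.7.
Numerator from C·adj(sI-A)·B + D·det(sI-A) = 4.
P(s) = (4)/(s + 2.7)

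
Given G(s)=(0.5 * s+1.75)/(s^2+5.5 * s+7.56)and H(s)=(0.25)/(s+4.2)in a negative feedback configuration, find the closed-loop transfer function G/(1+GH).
Closed-loop T = G/(1+GH).
Numerator: G_num * H_den = 0.5*s^2 + 3.85*s + 7.35.
Denominator: G_den * H_den + G_num * H_num = (s^3 + 9.7*s^2 + 30.66*s + 31.752) + (0.125*s + 0.4375) = s^3 + 9.7*s^2 + 30.785*s + 32.1895.
T(s) = (0.5*s^2 + 3.85*s + 7.35)/(s^3 + 9.7*s^2 + 30.785*s + 32.1895)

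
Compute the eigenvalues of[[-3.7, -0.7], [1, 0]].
Eigenvalues solve det(λI - A) = 0.
Characteristic polynomial: λ^2 + 3.7*λ + 0.7 = 0.
Factor: (λ + 0.2)(λ + 3.5) = 0.
Roots: -0.2, -3.5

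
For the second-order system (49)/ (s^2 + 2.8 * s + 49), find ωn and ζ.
Standard form: ωn²/(s²+2ζωn·s+ωn²).
const=49=ωn² → ωn=7, s coeff=2.8=2ζωn → ζ=0.2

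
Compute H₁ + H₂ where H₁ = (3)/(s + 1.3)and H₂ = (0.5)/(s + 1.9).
Parallel: H = H₁ + H₂ = (n₁·d₂ + n₂·d₁)/(d₁·d₂).
n₁·d₂ = 3*s + 5.7. n₂·d₁ = 0.5*s + 0.65. Sum = 3.5*s + 6.35. d₁·d₂ = s^2 + 3.2*s + 2.47.
H(s) = (3.5*s + 6.35)/(s^2 + 3.2*s + 2.47)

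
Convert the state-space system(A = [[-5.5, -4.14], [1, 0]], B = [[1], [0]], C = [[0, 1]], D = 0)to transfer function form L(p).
L(p) = C(pI - A)⁻¹B + D.
Characteristic polynomial det(pI - A) = p^2 + 5.5*p + 4.14.
Numerator from C·adj(pI-A)·B + D·det(pI-A) = 1.
L(p) = (1)/(p^2 + 5.5*p + 4.14)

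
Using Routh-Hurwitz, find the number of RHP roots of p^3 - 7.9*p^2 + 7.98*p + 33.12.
Routh array:
p^3: [1, 7.98]; p^2: [-7.9, 33.12]; p^1: [12.1724]; p^0: [33.12]
First column: [1, -7.9, 12.1724, 33.12]. Sign changes = RHP roots = 2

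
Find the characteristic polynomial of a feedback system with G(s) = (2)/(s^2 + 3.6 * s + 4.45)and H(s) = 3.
Characteristic poly = G_den * H_den + G_num * H_num = (s^2 + 3.6*s + 4.45) + (6) = s^2 + 3.6*s + 10.45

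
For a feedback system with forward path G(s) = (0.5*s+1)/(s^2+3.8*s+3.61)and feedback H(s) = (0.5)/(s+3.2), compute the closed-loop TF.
Closed-loop T = G/(1+GH).
Numerator: G_num * H_den = 0.5*s^2 + 2.6*s + 3.2.
Denominator: G_den * H_den + G_num * H_num = (s^3 + 7*s^2 + 15.77*s + 11.552) + (0.25*s + 0.5) = s^3 + 7*s^2 + 16.02*s + 12.052.
T(s) = (0.5*s^2 + 2.6*s + 3.2)/(s^3 + 7*s^2 + 16.02*s + 12.052)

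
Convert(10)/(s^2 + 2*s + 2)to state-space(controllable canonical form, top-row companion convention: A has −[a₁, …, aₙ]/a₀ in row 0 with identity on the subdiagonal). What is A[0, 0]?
Reachable canonical form for den = s^2 + 2*s + 2: top row of A = -[a₁,a₂,...,aₙ]/a₀, ones on the subdiagonal, zeros elsewhere.
A = [[-2, -2], [1, 0]].
A[0,0] = -2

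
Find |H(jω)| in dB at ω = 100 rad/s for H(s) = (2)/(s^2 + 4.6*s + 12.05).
Substitute s = j*100: H(j100) = -0.000199817 - 9.20269e-06j.
|H(j100)| = sqrt(Re² + Im²) = 0.0002.
20*log₁₀(0.0002) = -73.98 dB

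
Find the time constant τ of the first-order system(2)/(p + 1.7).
First-order system: τ = -1/pole. Pole = -1.7. τ = -1/(-1.7) = 0.5882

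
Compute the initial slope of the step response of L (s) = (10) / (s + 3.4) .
IVT: y'(0⁺) = lim_{s→∞} s²·Y(s) = lim_{s→∞} s·L(s).
deg(num) = 0, deg(den) = 1, relative degree = 1, so s·L(s) → (leading num)/(leading den) = 10/1 = 10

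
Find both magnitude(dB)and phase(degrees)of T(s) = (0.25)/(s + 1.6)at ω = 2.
Substitute s = j*2: T(j2) = 0.0609756 - 0.0762195j.
|T| = 20*log₁₀(sqrt(Re²+Im²)) = -20.21 dB.
∠T = atan2(Im, Re) = -51.34°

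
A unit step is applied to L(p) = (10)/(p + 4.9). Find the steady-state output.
FVT: lim_{t→∞} y(t) = lim_{p→0} p*Y(p) where Y(p) = L(p)/p.
= lim_{p→0} L(p) = L(0) = num(0)/den(0) = 10/4.9 = 2.041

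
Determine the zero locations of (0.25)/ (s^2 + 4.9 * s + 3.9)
Numerator is a nonzero constant (0.25) → Zeros: none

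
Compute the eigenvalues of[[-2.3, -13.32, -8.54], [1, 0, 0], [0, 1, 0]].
Eigenvalues solve det(λI - A) = 0.
Characteristic polynomial: λ^3 + 2.3*λ^2 + 13.32*λ + 8.54 = 0.
Factor: (λ + 0.7)(λ^2 + 1.6*λ + 12.2) = 0.
Roots: -0.7, -0.8 + 3.4j, -0.8 - 3.4j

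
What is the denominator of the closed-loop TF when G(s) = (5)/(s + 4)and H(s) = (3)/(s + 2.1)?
Characteristic poly = G_den * H_den + G_num * H_num = (s^2 + 6.1*s + 8.4) + (15) = s^2 + 6.1*s + 23.4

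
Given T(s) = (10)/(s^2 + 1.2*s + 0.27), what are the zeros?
Numerator is a nonzero constant (10) → Zeros: none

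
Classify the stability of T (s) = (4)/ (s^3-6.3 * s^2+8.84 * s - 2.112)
Denominator: s^3 - 6.3*s^2 + 8.84*s - 2.112 = (s - 4.4)(s - 1.6)(s - 0.3). Poles: 0.3, 1.6, 4.4. Unstable (3 pole(s) in RHP)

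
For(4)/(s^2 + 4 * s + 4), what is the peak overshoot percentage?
Standard form: ωn²/(s²+2ζωn·s+ωn²) → ωn = 2, ζ = 1.
ζ ≥ 1, so the response is non-oscillatory: peak overshoot = 0%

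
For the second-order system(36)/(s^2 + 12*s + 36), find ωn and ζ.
Standard form: ωn²/(s²+2ζωn·s+ωn²).
const=36=ωn² → ωn=6, s coeff=12=2ζωn → ζ=1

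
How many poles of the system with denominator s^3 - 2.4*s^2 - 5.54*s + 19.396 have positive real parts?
s^3 - 2.4*s^2 - 5.54*s + 19.396 = (s + 2.6)(s^2 - 5*s + 7.46). Poles: -2.6, 2.5 + 1.1j, 2.5 - 1.1j. RHP poles (Re>0): 2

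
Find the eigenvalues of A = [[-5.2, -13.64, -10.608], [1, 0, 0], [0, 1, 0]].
Eigenvalues solve det(λI - A) = 0.
Characteristic polynomial: λ^3 + 5.2*λ^2 + 13.64*λ + 10.608 = 0.
Factor: (λ + 1.2)(λ^2 + 4*λ + 8.84) = 0.
Roots: -1.2, -2 + 2.2j, -2 - 2.2j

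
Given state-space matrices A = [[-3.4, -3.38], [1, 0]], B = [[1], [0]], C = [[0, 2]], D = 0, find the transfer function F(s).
F(s) = C(sI - A)⁻¹B + D.
Characteristic polynomial det(sI - A) = s^2 + 3.4*s + 3.38.
Numerator from C·adj(sI-A)·B + D·det(sI-A) = 2.
F(s) = (2)/(s^2 + 3.4*s + 3.38)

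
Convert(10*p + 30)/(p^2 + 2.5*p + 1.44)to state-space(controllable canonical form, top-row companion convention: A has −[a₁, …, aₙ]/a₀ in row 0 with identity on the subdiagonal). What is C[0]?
Reachable canonical form: C = numerator coefficients (right-aligned, zero-padded to length n).
num = 10*p + 30, C = [[10, 30]].
C[0] = 10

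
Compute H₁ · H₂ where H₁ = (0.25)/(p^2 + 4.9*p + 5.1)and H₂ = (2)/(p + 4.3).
Series: H = H₁ · H₂ = (n₁·n₂)/(d₁·d₂).
Num: n₁·n₂ = 0.5. Den: d₁·d₂ = p^3 + 9.2*p^2 + 26.17*p + 21.93.
H(p) = (0.5)/(p^3 + 9.2*p^2 + 26.17*p + 21.93)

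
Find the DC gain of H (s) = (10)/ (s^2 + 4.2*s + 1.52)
DC gain = H(0) = num(0)/den(0) = 10/1.52 = 6.579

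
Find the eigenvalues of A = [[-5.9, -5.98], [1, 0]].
Eigenvalues solve det(λI - A) = 0.
Characteristic polynomial: λ^2 + 5.9*λ + 5.98 = 0.
Factor: (λ + 4.6)(λ + 1.3) = 0.
Roots: -1.3, -4.6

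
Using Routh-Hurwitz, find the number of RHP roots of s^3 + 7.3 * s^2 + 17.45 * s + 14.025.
Routh array:
s^3: [1, 17.45]; s^2: [7.3, 14.025]; s^1: [15.5288]; s^0: [14.025]
First column: [1, 7.3, 15.5288, 14.025]. Sign changes = RHP roots = 0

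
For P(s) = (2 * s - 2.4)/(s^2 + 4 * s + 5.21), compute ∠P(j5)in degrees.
Substitute s = j*5: P(j5) = 0.312635 - 0.189353j.
∠P(j5) = atan2(Im, Re) = atan2(-0.189353, 0.312635) = -31.20°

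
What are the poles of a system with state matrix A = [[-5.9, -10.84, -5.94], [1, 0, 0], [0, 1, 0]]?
Eigenvalues solve det(λI - A) = 0.
Characteristic polynomial: λ^3 + 5.9*λ^2 + 10.84*λ + 5.94 = 0.
Factor: (λ + 1)(λ + 2.2)(λ + 2.7) = 0.
Roots: -1, -2.2, -2.7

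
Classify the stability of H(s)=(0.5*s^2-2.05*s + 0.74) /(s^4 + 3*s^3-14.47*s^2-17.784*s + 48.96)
Denominator: s^4 + 3*s^3 - 14.47*s^2 - 17.784*s + 48.96 = (s - 1.7)(s - 2.5)(s + 2.4)(s + 4.8). Poles: -2.4, -4.8, 1.7, 2.5. Unstable (2 pole(s) in RHP)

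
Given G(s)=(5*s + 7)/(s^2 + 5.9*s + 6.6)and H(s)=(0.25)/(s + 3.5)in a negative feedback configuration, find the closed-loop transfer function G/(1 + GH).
Closed-loop T = G/(1+GH).
Numerator: G_num * H_den = 5*s^2 + 24.5*s + 24.5.
Denominator: G_den * H_den + G_num * H_num = (s^3 + 9.4*s^2 + 27.25*s + 23.1) + (1.25*s + 1.75) = s^3 + 9.4*s^2 + 28.5*s + 24.85.
T(s) = (5*s^2 + 24.5*s + 24.5)/(s^3 + 9.4*s^2 + 28.5*s + 24.85)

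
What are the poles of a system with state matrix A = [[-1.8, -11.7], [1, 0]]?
Eigenvalues solve det(λI - A) = 0.
Characteristic polynomial: λ^2 + 1.8*λ + 11.7 = 0.
Roots: -0.9 + 3.3j, -0.9 - 3.3j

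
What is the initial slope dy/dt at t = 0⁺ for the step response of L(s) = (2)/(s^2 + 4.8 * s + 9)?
IVT: y'(0⁺) = lim_{s→∞} s²·Y(s) = lim_{s→∞} s·L(s).
deg(num) = 0, deg(den) = 2, relative degree = 2 ≥ 2, so s·L(s) → 0. Initial slope = 0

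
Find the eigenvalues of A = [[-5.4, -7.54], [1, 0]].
Eigenvalues solve det(λI - A) = 0.
Characteristic polynomial: λ^2 + 5.4*λ + 7.54 = 0.
Roots: -2.7 + 0.5j, -2.7 - 0.5j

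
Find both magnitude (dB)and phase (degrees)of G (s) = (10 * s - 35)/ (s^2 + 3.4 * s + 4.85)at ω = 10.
Substitute s = j*10: G(j10) = 0.659213 - 0.815415j.
|G| = 20*log₁₀(sqrt(Re²+Im²)) = 0.41 dB.
∠G = atan2(Im, Re) = -51.05°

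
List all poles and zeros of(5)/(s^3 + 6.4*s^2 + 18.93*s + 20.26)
Set denominator = 0: s^3 + 6.4*s^2 + 18.93*s + 20.26 = (s + 2)(s^2 + 4.4*s + 10.13) = 0 → Poles: -2, -2.2 + 2.3j, -2.2 - 2.3j
Numerator is a nonzero constant (5) → Zeros: none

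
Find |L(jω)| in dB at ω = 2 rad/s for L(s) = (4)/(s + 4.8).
Substitute s = j*2: L(j2) = 0.710059 - 0.295858j.
|L(j2)| = sqrt(Re² + Im²) = 0.7692.
20*log₁₀(0.7692) = -2.28 dB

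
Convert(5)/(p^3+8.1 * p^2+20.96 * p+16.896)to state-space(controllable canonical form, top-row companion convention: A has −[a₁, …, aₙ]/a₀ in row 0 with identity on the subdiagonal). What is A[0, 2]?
Reachable canonical form for den = p^3 + 8.1*p^2 + 20.96*p + 16.896: top row of A = -[a₁,a₂,...,aₙ]/a₀, ones on the subdiagonal, zeros elsewhere.
A = [[-8.1, -20.96, -16.896], [1, 0, 0], [0, 1, 0]].
A[0,2] = -16.896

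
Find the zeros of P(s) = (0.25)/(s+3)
Numerator is a nonzero constant (0.25) → Zeros: none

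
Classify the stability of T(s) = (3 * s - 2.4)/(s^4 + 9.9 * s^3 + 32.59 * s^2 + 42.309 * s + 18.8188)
Denominator: s^4 + 9.9*s^3 + 32.59*s^2 + 42.309*s + 18.8188 = (s + 1.3)(s + 2.8)(s + 1.1)(s + 4.7). Poles: -1.1, -1.3, -2.8, -4.7. Stable (all poles in LHP)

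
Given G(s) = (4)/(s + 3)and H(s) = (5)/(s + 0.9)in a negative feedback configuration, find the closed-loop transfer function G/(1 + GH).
Closed-loop T = G/(1+GH).
Numerator: G_num * H_den = 4*s + 3.6.
Denominator: G_den * H_den + G_num * H_num = (s^2 + 3.9*s + 2.7) + (20) = s^2 + 3.9*s + 22.7.
T(s) = (4*s + 3.6)/(s^2 + 3.9*s + 22.7)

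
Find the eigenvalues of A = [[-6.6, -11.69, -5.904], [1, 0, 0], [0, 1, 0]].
Eigenvalues solve det(λI - A) = 0.
Characteristic polynomial: λ^3 + 6.6*λ^2 + 11.69*λ + 5.904 = 0.
Factor: (λ + 0.9)(λ + 1.6)(λ + 4.1) = 0.
Roots: -0.9, -1.6, -4.1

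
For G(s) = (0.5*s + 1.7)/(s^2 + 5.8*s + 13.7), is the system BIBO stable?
Denominator: s^2 + 5.8*s + 13.7. Poles: -2.9 + 2.3j, -2.9 - 2.3j. All Re(p)<0: Yes (stable)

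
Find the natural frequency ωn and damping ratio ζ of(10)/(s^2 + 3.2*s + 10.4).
Underdamped: complex pole -1.6 + 2.8j. ωn = |pole| = 3.225, ζ = -Re(pole)/ωn = 0.4961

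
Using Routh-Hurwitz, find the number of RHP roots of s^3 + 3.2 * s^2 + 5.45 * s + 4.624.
Routh array:
s^3: [1, 5.45]; s^2: [3.2, 4.624]; s^1: [4.005]; s^0: [4.624]
First column: [1, 3.2, 4.005, 4.624]. Sign changes = RHP roots = 0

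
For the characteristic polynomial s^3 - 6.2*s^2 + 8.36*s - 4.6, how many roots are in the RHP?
s^3 - 6.2*s^2 + 8.36*s - 4.6 = (s - 4.6)(s^2 - 1.6*s + 1). Poles: 0.8 + 0.6j, 0.8 - 0.6j, 4.6. RHP poles (Re>0): 3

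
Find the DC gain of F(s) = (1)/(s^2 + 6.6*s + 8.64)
DC gain = F(0) = num(0)/den(0) = 1/8.64 = 0.1157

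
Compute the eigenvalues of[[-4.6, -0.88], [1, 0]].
Eigenvalues solve det(λI - A) = 0.
Characteristic polynomial: λ^2 + 4.6*λ + 0.88 = 0.
Factor: (λ + 0.2)(λ + 4.4) = 0.
Roots: -0.2, -4.4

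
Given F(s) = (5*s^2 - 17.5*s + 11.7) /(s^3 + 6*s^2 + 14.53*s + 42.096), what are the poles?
Set denominator = 0: s^3 + 6*s^2 + 14.53*s + 42.096 = (s + 4.8)(s^2 + 1.2*s + 8.77) = 0 → Poles: -0.6 + 2.9j, -0.6 - 2.9j, -4.8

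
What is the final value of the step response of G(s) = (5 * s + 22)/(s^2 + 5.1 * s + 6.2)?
FVT: lim_{t→∞} y(t) = lim_{s→0} s*Y(s) where Y(s) = G(s)/s.
= lim_{s→0} G(s) = G(0) = num(0)/den(0) = 22/6.2 = 3.548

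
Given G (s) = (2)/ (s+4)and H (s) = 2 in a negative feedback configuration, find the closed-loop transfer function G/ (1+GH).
Closed-loop T = G/(1+GH).
Numerator: G_num * H_den = 2.
Denominator: G_den * H_den + G_num * H_num = (s + 4) + (4) = s + 8.
T(s) = (2)/(s + 8)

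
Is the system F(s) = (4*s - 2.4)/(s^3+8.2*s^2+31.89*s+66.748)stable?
Denominator: s^3 + 8.2*s^2 + 31.89*s + 66.748 = (s + 4.4)(s^2 + 3.8*s + 15.17). Poles: -1.9 + 3.4j, -1.9 - 3.4j, -4.4. All Re(p)<0: Yes (stable)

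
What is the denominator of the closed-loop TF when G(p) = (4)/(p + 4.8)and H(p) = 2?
Characteristic poly = G_den * H_den + G_num * H_num = (p + 4.8) + (8) = p + 12.8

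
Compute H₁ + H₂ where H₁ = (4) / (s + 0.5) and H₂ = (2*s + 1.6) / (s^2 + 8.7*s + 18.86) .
Parallel: H = H₁ + H₂ = (n₁·d₂ + n₂·d₁)/(d₁·d₂).
n₁·d₂ = 4*s^2 + 34.8*s + 75.44. n₂·d₁ = 2*s^2 + 2.6*s + 0.8. Sum = 6*s^2 + 37.4*s + 76.24. d₁·d₂ = s^3 + 9.2*s^2 + 23.21*s + 9.43.
H(s) = (6*s^2 + 37.4*s + 76.24)/(s^3 + 9.2*s^2 + 23.21*s + 9.43)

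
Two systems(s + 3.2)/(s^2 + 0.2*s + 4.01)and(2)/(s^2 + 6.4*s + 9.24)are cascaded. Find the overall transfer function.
Series: H = H₁ · H₂ = (n₁·n₂)/(d₁·d₂).
Num: n₁·n₂ = 2*s + 6.4. Den: d₁·d₂ = s^4 + 6.6*s^3 + 14.53*s^2 + 27.512*s + 37.0524.
H(s) = (2*s + 6.4)/(s^4 + 6.6*s^3 + 14.53*s^2 + 27.512*s + 37.0524)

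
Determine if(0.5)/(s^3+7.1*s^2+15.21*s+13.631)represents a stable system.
Denominator: s^3 + 7.1*s^2 + 15.21*s + 13.631 = (s + 4.3)(s^2 + 2.8*s + 3.17). Poles: -1.4 + 1.1j, -1.4 - 1.1j, -4.3. All Re(p)<0: Yes (stable)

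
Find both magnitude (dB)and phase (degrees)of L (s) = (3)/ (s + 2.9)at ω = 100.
Substitute s = j*100: L(j100) = 0.000869269 - 0.0299748j.
|L| = 20*log₁₀(sqrt(Re²+Im²)) = -30.46 dB.
∠L = atan2(Im, Re) = -88.34°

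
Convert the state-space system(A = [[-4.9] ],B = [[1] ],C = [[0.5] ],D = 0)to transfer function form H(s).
H(s) = C(sI - A)⁻¹B + D.
Characteristic polynomial det(sI - A) = s + 4.9.
Numerator from C·adj(sI-A)·B + D·det(sI-A) = 0.5.
H(s) = (0.5)/(s + 4.9)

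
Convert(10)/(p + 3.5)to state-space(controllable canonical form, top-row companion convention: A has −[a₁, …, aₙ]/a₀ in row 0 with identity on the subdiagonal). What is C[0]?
Reachable canonical form: C = numerator coefficients (right-aligned, zero-padded to length n).
num = 10, C = [[10]].
C[0] = 10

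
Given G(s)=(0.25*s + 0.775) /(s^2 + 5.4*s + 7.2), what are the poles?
Set denominator = 0: s^2 + 5.4*s + 7.2 = (s + 3)(s + 2.4) = 0 → Poles: -2.4, -3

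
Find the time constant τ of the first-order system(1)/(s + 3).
First-order system: τ = -1/pole. Pole = -3. τ = -1/(-3) = 0.3333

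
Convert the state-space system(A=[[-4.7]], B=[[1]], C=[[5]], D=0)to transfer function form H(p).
H(p) = C(pI - A)⁻¹B + D.
Characteristic polynomial det(pI - A) = p + 4.7.
Numerator from C·adj(pI-A)·B + D·det(pI-A) = 5.
H(p) = (5)/(p + 4.7)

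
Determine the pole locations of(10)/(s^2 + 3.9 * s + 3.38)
Set denominator = 0: s^2 + 3.9*s + 3.38 = (s + 1.3)(s + 2.6) = 0 → Poles: -1.3, -2.6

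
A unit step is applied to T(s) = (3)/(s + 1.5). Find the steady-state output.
FVT: lim_{t→∞} y(t) = lim_{s→0} s*Y(s) where Y(s) = T(s)/s.
= lim_{s→0} T(s) = T(0) = num(0)/den(0) = 3/1.5 = 2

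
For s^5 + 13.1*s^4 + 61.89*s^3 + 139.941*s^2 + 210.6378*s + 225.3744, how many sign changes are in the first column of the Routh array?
Routh array:
s^5: [1, 61.89, 210.6378]; s^4: [13.1, 139.941, 225.3744]; s^3: [51.2075, 193.434]; s^2: [90.4564, 225.3744]; s^1: [65.8489]; s^0: [225.3744]
First column: [1, 13.1, 51.2075, 90.4564, 65.8489, 225.3744]. Sign changes = 0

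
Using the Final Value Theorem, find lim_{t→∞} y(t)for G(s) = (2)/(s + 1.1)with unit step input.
FVT: lim_{t→∞} y(t) = lim_{s→0} s*Y(s) where Y(s) = G(s)/s.
= lim_{s→0} G(s) = G(0) = num(0)/den(0) = 2/1.1 = 1.818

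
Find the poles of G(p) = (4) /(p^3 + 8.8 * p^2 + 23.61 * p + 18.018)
Set denominator = 0: p^3 + 8.8*p^2 + 23.61*p + 18.018 = (p + 1.3)(p + 4.2)(p + 3.3) = 0 → Poles: -1.3, -3.3, -4.2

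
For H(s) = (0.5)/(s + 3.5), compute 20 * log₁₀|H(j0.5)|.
Substitute s = j*0.5: H(j0.5) = 0.14 - 0.02j.
|H(j0.5)| = sqrt(Re² + Im²) = 0.1414.
20*log₁₀(0.1414) = -16.99 dB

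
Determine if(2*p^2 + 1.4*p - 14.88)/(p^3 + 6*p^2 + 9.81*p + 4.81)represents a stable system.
Denominator: p^3 + 6*p^2 + 9.81*p + 4.81 = (p + 3.7)(p + 1)(p + 1.3). Poles: -1, -1.3, -3.7. All Re(p)<0: Yes (stable)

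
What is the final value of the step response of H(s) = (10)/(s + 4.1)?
FVT: lim_{t→∞} y(t) = lim_{s→0} s*Y(s) where Y(s) = H(s)/s.
= lim_{s→0} H(s) = H(0) = num(0)/den(0) = 10/4.1 = 2.439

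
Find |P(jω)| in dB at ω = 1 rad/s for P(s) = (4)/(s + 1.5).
Substitute s = j*1: P(j1) = 1.84615 - 1.23077j.
|P(j1)| = sqrt(Re² + Im²) = 2.219.
20*log₁₀(2.219) = 6.92 dB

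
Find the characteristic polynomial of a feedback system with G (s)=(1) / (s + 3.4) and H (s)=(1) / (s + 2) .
Characteristic poly = G_den * H_den + G_num * H_num = (s^2 + 5.4*s + 6.8) + (1) = s^2 + 5.4*s + 7.8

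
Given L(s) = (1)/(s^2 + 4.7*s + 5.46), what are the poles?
Set denominator = 0: s^2 + 4.7*s + 5.46 = (s + 2.6)(s + 2.1) = 0 → Poles: -2.1, -2.6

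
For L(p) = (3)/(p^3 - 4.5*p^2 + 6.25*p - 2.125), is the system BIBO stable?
Denominator: p^3 - 4.5*p^2 + 6.25*p - 2.125 = (p - 0.5)(p^2 - 4*p + 4.25). Poles: 0.5, 2 + 0.5j, 2 - 0.5j. All Re(p)<0: No (unstable)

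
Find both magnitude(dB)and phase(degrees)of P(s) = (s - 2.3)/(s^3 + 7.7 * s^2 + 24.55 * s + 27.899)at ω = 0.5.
Substitute s = j*0.5: P(j0.5) = -0.0652646 + 0.0497792j.
|P| = 20*log₁₀(sqrt(Re²+Im²)) = -21.72 dB.
∠P = atan2(Im, Re) = 142.67°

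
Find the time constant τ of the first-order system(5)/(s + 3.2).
First-order system: τ = -1/pole. Pole = -3.2. τ = -1/(-3.2) = 0.3125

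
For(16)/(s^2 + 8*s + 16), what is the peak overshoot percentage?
Standard form: ωn²/(s²+2ζωn·s+ωn²) → ωn = 4, ζ = 1.
ζ ≥ 1, so the response is non-oscillatory: peak overshoot = 0%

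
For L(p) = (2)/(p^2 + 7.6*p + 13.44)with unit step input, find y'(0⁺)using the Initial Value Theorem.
IVT: y'(0⁺) = lim_{p→∞} p²·Y(p) = lim_{p→∞} p·L(p).
deg(num) = 0, deg(den) = 2, relative degree = 2 ≥ 2, so p·L(p) → 0. Initial slope = 0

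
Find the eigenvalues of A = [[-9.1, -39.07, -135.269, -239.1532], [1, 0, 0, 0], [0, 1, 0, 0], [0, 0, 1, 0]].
Eigenvalues solve det(λI - A) = 0.
Characteristic polynomial: λ^4 + 9.1*λ^3 + 39.07*λ^2 + 135.269*λ + 239.1532 = 0.
Factor: (λ + 3.7)(λ + 4.4)(λ^2 + λ + 14.69) = 0.
Roots: -0.5 + 3.8j, -0.5 - 3.8j, -3.7, -4.4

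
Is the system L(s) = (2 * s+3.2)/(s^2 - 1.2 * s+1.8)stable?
Denominator: s^2 - 1.2*s + 1.8. Poles: 0.6 + 1.2j, 0.6 - 1.2j. All Re(p)<0: No (unstable)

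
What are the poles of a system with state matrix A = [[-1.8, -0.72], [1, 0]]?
Eigenvalues solve det(λI - A) = 0.
Characteristic polynomial: λ^2 + 1.8*λ + 0.72 = 0.
Factor: (λ + 1.2)(λ + 0.6) = 0.
Roots: -0.6, -1.2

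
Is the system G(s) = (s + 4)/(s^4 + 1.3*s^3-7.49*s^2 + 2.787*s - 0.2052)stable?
Denominator: s^4 + 1.3*s^3 - 7.49*s^2 + 2.787*s - 0.2052 = (s - 0.3)(s - 0.1)(s + 3.6)(s - 1.9). Poles: -3.6, 0.1, 0.3, 1.9. All Re(p)<0: No (unstable)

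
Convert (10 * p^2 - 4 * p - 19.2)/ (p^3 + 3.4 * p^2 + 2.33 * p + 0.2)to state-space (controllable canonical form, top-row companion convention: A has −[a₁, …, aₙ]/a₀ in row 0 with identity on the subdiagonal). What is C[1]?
Reachable canonical form: C = numerator coefficients (right-aligned, zero-padded to length n).
num = 10*p^2 - 4*p - 19.2, C = [[10, -4, -19.2]].
C[1] = -4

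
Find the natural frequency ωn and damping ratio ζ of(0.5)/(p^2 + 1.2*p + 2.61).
Underdamped: complex pole -0.6 + 1.5j. ωn = |pole| = 1.616, ζ = -Re(pole)/ωn = 0.3714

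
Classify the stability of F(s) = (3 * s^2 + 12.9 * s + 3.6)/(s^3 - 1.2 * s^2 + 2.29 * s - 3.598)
Denominator: s^3 - 1.2*s^2 + 2.29*s - 3.598 = (s - 1.4)(s^2 + 0.2*s + 2.57). Poles: -0.1 + 1.6j, -0.1 - 1.6j, 1.4. Unstable (1 pole(s) in RHP)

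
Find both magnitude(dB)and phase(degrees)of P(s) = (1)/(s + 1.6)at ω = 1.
Substitute s = j*1: P(j1) = 0.449438 - 0.280899j.
|P| = 20*log₁₀(sqrt(Re²+Im²)) = -5.51 dB.
∠P = atan2(Im, Re) = -32.01°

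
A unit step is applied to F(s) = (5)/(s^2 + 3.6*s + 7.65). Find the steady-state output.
FVT: lim_{t→∞} y(t) = lim_{s→0} s*Y(s) where Y(s) = F(s)/s.
= lim_{s→0} F(s) = F(0) = num(0)/den(0) = 5/7.65 = 0.6536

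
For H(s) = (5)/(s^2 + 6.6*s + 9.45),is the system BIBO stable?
Denominator: s^2 + 6.6*s + 9.45 = (s + 4.5)(s + 2.1). Poles: -2.1, -4.5. All Re(p)<0: Yes (stable)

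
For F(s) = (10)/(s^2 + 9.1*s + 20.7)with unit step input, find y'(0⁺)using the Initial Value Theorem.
IVT: y'(0⁺) = lim_{s→∞} s²·Y(s) = lim_{s→∞} s·F(s).
deg(num) = 0, deg(den) = 2, relative degree = 2 ≥ 2, so s·F(s) → 0. Initial slope = 0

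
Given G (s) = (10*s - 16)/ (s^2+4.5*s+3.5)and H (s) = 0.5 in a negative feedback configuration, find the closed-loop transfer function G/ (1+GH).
Closed-loop T = G/(1+GH).
Numerator: G_num * H_den = 10*s - 16.
Denominator: G_den * H_den + G_num * H_num = (s^2 + 4.5*s + 3.5) + (5*s - 8) = s^2 + 9.5*s - 4.5.
T(s) = (10*s - 16)/(s^2 + 9.5*s - 4.5)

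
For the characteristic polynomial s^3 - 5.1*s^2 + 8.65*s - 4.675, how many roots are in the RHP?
s^3 - 5.1*s^2 + 8.65*s - 4.675 = (s - 1.1)(s^2 - 4*s + 4.25). Poles: 1.1, 2 + 0.5j, 2 - 0.5j. RHP poles (Re>0): 3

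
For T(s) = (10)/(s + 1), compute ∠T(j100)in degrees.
Substitute s = j*100: T(j100) = 0.0009999 - 0.09999j.
∠T(j100) = atan2(Im, Re) = atan2(-0.09999, 0.0009999) = -89.43°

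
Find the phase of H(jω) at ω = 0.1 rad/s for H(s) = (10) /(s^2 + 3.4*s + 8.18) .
Substitute s = j*0.1: H(j0.1) = 1.22187 - 0.0508491j.
∠H(j0.1) = atan2(Im, Re) = atan2(-0.0508491, 1.22187) = -2.38°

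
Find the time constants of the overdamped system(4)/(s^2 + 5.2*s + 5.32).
Overdamped: real poles at -3.8, -1.4. τ = -1/pole → τ₁ = 0.2632, τ₂ = 0.7143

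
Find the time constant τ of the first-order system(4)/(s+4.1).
First-order system: τ = -1/pole. Pole = -4.1. τ = -1/(-4.1) = 0.2439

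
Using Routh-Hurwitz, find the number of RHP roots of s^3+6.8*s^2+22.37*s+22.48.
Routh array:
s^3: [1, 22.37]; s^2: [6.8, 22.48]; s^1: [19.0641]; s^0: [22.48]
First column: [1, 6.8, 19.0641, 22.48]. Sign changes = RHP roots = 0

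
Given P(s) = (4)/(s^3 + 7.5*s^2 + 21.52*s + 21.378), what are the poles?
Set denominator = 0: s^3 + 7.5*s^2 + 21.52*s + 21.378 = (s + 2.1)(s^2 + 5.4*s + 10.18) = 0 → Poles: -2.1, -2.7 + 1.7j, -2.7 - 1.7j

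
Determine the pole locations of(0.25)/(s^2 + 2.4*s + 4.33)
Set denominator = 0: s^2 + 2.4*s + 4.33 = 0 → Poles: -1.2 + 1.7j, -1.2 - 1.7j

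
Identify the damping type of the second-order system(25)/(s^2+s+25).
Standard form: ωn²/(s²+2ζωn·s+ωn²) gives ωn=5, ζ=0.1.
Underdamped (ζ = 0.1 < 1)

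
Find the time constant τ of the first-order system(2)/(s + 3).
First-order system: τ = -1/pole. Pole = -3. τ = -1/(-3) = 0.3333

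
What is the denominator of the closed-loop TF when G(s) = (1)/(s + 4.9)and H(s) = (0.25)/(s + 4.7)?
Characteristic poly = G_den * H_den + G_num * H_num = (s^2 + 9.6*s + 23.03) + (0.25) = s^2 + 9.6*s + 23.28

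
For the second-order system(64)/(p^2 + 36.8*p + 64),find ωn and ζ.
Standard form: ωn²/(p²+2ζωn·p+ωn²).
const=64=ωn² → ωn=8, p coeff=36.8=2ζωn → ζ=2.3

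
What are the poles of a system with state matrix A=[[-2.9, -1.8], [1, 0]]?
Eigenvalues solve det(λI - A) = 0.
Characteristic polynomial: λ^2 + 2.9*λ + 1.8 = 0.
Factor: (λ + 2)(λ + 0.9) = 0.
Roots: -0.9, -2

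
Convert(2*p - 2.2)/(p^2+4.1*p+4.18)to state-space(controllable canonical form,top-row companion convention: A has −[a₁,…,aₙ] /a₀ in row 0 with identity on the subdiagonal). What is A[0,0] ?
Reachable canonical form for den = p^2 + 4.1*p + 4.18: top row of A = -[a₁,a₂,...,aₙ]/a₀, ones on the subdiagonal, zeros elsewhere.
A = [[-4.1, -4.18], [1, 0]].
A[0,0] = -4.1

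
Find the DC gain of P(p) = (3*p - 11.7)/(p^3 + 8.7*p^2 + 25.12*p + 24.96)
DC gain = P(0) = num(0)/den(0) = -11.7/24.96 = -0.4687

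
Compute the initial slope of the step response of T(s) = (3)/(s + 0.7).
IVT: y'(0⁺) = lim_{s→∞} s²·Y(s) = lim_{s→∞} s·T(s).
deg(num) = 0, deg(den) = 1, relative degree = 1, so s·T(s) → (leading num)/(leading den) = 3/1 = 3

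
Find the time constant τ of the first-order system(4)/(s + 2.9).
First-order system: τ = -1/pole. Pole = -2.9. τ = -1/(-2.9) = 0.3448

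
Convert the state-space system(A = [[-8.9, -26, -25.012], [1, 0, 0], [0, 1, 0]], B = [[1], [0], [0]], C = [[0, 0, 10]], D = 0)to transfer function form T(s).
T(s) = C(sI - A)⁻¹B + D.
Characteristic polynomial det(sI - A) = s^3 + 8.9*s^2 + 26*s + 25.012.
Numerator from C·adj(sI-A)·B + D·det(sI-A) = 10.
T(s) = (10)/(s^3 + 8.9*s^2 + 26*s + 25.012)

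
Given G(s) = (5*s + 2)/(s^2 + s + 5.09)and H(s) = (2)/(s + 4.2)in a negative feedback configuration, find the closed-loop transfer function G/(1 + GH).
Closed-loop T = G/(1+GH).
Numerator: G_num * H_den = 5*s^2 + 23*s + 8.4.
Denominator: G_den * H_den + G_num * H_num = (s^3 + 5.2*s^2 + 9.29*s + 21.378) + (10*s + 4) = s^3 + 5.2*s^2 + 19.29*s + 25.378.
T(s) = (5*s^2 + 23*s + 8.4)/(s^3 + 5.2*s^2 + 19.29*s + 25.378)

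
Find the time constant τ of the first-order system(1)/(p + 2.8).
First-order system: τ = -1/pole. Pole = -2.8. τ = -1/(-2.8) = 0.3571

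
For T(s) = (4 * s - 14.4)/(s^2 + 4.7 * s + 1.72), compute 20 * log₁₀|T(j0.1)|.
Substitute s = j*0.1: T(j0.1) = -7.76979 + 2.36948j.
|T(j0.1)| = sqrt(Re² + Im²) = 8.123.
20*log₁₀(8.123) = 18.19 dB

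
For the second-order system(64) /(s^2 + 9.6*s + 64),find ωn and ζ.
Standard form: ωn²/(s²+2ζωn·s+ωn²).
const=64=ωn² → ωn=8, s coeff=9.6=2ζωn → ζ=0.6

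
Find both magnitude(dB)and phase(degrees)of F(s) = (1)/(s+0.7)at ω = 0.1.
Substitute s = j*0.1: F(j0.1) = 1.4 - 0.2j.
|F| = 20*log₁₀(sqrt(Re²+Im²)) = 3.01 dB.
∠F = atan2(Im, Re) = -8.13°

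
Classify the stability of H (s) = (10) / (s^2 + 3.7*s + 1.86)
Denominator: s^2 + 3.7*s + 1.86 = (s + 0.6)(s + 3.1). Poles: -0.6, -3.1. Stable (all poles in LHP)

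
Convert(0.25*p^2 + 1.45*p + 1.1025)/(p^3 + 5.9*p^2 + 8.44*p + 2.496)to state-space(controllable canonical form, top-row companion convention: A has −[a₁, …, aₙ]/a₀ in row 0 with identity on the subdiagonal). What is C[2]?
Reachable canonical form: C = numerator coefficients (right-aligned, zero-padded to length n).
num = 0.25*p^2 + 1.45*p + 1.1025, C = [[0.25, 1.45, 1.1025]].
C[2] = 1.1025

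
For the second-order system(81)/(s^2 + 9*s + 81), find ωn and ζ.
Standard form: ωn²/(s²+2ζωn·s+ωn²).
const=81=ωn² → ωn=9, s coeff=9=2ζωn → ζ=0.5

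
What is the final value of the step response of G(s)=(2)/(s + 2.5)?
FVT: lim_{t→∞} y(t) = lim_{s→0} s*Y(s) where Y(s) = G(s)/s.
= lim_{s→0} G(s) = G(0) = num(0)/den(0) = 2/2.5 = 0.8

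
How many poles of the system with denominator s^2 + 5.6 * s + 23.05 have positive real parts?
Poles: -2.8 + 3.9j, -2.8 - 3.9j. RHP poles (Re>0): 0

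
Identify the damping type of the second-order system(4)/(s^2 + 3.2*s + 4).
Standard form: ωn²/(s²+2ζωn·s+ωn²) gives ωn=2, ζ=0.8.
Underdamped (ζ = 0.8 < 1)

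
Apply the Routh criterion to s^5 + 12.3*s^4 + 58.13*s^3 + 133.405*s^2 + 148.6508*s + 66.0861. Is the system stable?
Routh array:
s^5: [1, 58.13, 148.6508]; s^4: [12.3, 133.405, 66.0861]; s^3: [47.2841, 143.278]; s^2: [96.1341, 66.0861]; s^1: [110.773]; s^0: [66.0861]
First column: [1, 12.3, 47.2841, 96.1341, 110.773, 66.0861]. Sign changes = 0.
Yes, stable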